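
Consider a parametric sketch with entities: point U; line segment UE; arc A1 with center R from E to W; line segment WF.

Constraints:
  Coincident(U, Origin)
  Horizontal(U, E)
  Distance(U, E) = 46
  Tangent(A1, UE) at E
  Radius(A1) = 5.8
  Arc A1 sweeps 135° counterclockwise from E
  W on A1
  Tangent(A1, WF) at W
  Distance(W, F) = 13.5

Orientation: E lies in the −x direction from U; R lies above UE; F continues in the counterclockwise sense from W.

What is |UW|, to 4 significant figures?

43.05

U is at the origin; UE is horizontal with |UE| = 46.0 and E on the −x side, so E = (-46.00, 0.000). The tangent condition forces RE to be normal to UE, so R = E + (0, 5.8) = (-46.00, 5.800). On A1, E sits at bearing -90° from R; a 135° counterclockwise sweep puts W at bearing 45°, so W = R + 5.8·(cos 45°, sin 45°) = (-41.90, 9.901). Then |UW| = |W − U| = 43.05.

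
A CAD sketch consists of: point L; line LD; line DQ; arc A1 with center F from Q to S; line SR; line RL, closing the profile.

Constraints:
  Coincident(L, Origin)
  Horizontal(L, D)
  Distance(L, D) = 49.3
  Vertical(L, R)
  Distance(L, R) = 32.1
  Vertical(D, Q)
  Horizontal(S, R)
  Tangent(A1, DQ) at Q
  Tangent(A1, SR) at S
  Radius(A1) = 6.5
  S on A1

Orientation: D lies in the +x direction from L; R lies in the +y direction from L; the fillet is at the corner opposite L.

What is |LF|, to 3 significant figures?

49.9

L is at the origin; L and D share the same y with |LD| = 49.3 and D on the +x side, so D = (49.3, 0.00). LR is vertical with |LR| = 32.1 and R on the +y side, so R = (0.00, 32.1). The virtual corner opposite L is at (49.3, 32.1). Since A1 is tangent to DQ there, FQ ⟂ DQ and tangency of A1 to SR means the radius FS is perpendicular to SR, with radius 6.5, so the center F sits 6.5 in from both sides at F = (42.8, 25.6). Then |LF| = |F − L| = 49.9.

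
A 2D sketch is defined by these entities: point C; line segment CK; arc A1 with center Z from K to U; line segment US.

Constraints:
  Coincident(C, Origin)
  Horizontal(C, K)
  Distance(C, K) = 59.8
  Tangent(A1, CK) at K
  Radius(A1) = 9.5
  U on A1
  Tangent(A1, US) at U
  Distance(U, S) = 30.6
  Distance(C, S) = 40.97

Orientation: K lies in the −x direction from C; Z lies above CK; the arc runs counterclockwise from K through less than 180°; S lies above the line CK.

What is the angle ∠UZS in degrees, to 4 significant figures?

72.75°

Checks: |ZU| = 9.500 ✓; ∠(ZU, US) = 90.00° ✓; |US| = 30.60 ✓; |CS| = 40.97 ✓.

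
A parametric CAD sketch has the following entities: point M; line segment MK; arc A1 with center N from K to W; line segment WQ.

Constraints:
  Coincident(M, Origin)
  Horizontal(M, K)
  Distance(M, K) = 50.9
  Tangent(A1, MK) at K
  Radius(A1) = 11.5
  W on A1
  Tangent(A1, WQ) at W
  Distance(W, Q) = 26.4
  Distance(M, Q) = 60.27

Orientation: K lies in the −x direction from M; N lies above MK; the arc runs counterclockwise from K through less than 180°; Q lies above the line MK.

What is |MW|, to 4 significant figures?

42.05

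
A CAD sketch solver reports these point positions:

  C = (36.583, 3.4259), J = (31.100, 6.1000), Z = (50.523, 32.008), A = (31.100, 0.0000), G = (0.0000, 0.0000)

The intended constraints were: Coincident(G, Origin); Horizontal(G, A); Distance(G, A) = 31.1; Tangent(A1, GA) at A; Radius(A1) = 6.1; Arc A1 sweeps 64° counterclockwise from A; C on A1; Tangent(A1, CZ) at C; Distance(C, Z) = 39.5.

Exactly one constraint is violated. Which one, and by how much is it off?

Distance(C, Z) = 39.5 — off by 7.70.

G = (0.00, 0.00) ✓; G.y = 0.00, A.y = 0.00 ✓; |GA| = 31.10 ✓; ∠(JA, AG) = 90.00° ✓; |JA| = 6.100 ✓; bearing(J→C) − bearing(J→A) = 64.00° ✓; |JC| = 6.100 ✓; ∠(JC, CZ) = 90.00° ✓; |CZ| = 31.80 ✗.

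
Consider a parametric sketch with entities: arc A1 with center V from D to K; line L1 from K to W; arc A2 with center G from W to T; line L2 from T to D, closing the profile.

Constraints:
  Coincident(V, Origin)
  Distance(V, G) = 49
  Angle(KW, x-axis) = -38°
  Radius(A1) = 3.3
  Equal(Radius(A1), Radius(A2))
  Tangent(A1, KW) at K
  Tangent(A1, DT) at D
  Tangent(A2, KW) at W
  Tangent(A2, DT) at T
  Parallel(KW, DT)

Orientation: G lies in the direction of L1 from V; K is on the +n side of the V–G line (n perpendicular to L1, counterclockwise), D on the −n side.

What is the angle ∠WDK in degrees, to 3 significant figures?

82.3°

Tangency of A1 to both parallel lines with radius 3.3 puts K and D at V ± 3.3·n: K = (2.03, 2.60), D = (-2.03, -2.60). Equal radii place W and T the same way about G: W = G + 3.3·n = (40.6, -27.6), T = G − 3.3·n = (36.6, -32.8). Then cos ∠WDK = DW·DK / (|DW||DK|), giving 82.3°.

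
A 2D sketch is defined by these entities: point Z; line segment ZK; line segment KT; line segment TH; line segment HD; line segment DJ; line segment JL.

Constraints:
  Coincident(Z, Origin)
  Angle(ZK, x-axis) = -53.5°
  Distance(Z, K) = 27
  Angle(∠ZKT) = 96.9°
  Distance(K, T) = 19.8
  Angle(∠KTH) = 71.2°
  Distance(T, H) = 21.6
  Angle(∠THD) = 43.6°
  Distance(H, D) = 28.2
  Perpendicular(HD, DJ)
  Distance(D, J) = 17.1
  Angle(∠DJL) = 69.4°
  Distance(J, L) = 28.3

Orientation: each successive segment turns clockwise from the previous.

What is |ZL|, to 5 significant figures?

24.420

Z is at the origin; ZK runs at -53.5° with length 27.0, so K = (16.060, -21.704). ∠ZKT = 96.9° gives KT at -136.60° from the x-axis; with |KT| = 19.8, T = (1.6740, -35.308). ∠KTH = 71.2° gives TH at 114.60° from the x-axis; with |TH| = 21.6, H = (-7.3176, -15.669). ∠THD = 43.6° gives HD at -21.800° from the x-axis; with |HD| = 28.2, D = (18.866, -26.142). HD is perpendicular to DJ, so DJ runs at -111.80°; with |DJ| = 17.1, J = (12.515, -42.019). ∠DJL = 69.4° gives JL at 137.60° from the x-axis; with |JL| = 28.3, L = (-8.3830, -22.936). Then |ZL| = |L − Z| = 24.420.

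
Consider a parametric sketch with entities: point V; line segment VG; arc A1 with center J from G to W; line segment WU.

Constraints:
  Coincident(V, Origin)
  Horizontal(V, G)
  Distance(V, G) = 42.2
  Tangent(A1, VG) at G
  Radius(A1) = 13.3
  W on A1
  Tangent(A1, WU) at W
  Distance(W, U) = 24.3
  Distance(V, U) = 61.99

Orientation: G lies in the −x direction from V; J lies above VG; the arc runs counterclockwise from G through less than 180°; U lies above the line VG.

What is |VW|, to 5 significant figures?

38.385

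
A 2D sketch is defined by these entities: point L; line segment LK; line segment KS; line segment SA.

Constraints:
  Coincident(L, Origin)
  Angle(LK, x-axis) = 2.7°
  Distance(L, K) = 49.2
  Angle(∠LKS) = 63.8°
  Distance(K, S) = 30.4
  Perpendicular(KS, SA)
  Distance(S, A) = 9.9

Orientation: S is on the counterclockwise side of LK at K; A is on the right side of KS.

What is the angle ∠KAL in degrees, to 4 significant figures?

62.84°

L is at the origin; LK runs at 2.7° with length 49.2, so K = 49.2·(cos 2.7°, sin 2.7°) = (49.15, 2.318). ∠LKS = 63.8°, so KS runs at 2.7° + (180° − 63.8°) = 118.9° from the x-axis; with |KS| = 30.4, S = K + 30.4·(cos 118.9°, sin 118.9°) = (34.45, 28.93). The perpendicularity gives SA at right angles to KS; with |SA| = 9.9 on the right of KS, A = S + 9.9·(0.8755, 0.4833) = (43.12, 33.72). Then cos ∠KAL = AK·AL / (|AK||AL|), giving 62.84°.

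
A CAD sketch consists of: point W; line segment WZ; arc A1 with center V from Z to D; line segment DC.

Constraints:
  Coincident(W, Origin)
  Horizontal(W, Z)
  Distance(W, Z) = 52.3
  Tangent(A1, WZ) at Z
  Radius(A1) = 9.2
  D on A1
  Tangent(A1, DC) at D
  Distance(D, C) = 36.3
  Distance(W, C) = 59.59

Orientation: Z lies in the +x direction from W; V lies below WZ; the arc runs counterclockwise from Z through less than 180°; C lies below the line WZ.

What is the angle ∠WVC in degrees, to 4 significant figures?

80.28°

W is at the origin; W and Z share the same y with |WZ| = 52.3 and Z on the +x side, so Z = (52.30, 0.000). Since A1 is tangent to WZ there, VZ ⟂ WZ, so V = Z + (0, -9.2) = (52.30, -9.200). Since VD ⟂ DC (tangency), |VC| = √(9.2² + 36.3²) = 37.45 regardless of where D sits on A1. So C lies on both circle(W, 59.59) and circle(V, 37.45); the below-WZ intersection is C = (39.68, -44.46). D is the foot of the tangent from C: D = (43.14, -8.323).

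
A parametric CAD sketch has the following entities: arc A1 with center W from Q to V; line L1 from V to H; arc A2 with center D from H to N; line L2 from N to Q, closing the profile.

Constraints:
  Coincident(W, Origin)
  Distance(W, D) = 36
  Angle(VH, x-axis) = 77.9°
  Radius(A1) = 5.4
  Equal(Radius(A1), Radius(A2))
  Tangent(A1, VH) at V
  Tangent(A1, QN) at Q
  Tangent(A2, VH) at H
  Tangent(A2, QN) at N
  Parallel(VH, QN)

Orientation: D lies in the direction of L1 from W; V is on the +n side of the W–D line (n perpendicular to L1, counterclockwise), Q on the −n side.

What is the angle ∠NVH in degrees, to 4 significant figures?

16.70°

Tangency of A1 to both parallel lines with radius 5.4 puts V and Q at W ± 5.4·n: V = (-5.280, 1.132), Q = (5.280, -1.132). Equal radii place H and N the same way about D: H = D + 5.4·n = (2.266, 36.33), N = D − 5.4·n = (12.83, 34.07). Then cos ∠NVH = VN·VH / (|VN||VH|), giving 16.70°.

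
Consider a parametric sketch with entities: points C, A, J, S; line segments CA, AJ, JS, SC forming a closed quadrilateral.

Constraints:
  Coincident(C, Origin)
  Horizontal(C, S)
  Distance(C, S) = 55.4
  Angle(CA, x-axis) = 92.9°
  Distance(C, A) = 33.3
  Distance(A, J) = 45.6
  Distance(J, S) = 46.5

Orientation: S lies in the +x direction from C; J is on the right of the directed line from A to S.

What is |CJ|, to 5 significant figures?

14.814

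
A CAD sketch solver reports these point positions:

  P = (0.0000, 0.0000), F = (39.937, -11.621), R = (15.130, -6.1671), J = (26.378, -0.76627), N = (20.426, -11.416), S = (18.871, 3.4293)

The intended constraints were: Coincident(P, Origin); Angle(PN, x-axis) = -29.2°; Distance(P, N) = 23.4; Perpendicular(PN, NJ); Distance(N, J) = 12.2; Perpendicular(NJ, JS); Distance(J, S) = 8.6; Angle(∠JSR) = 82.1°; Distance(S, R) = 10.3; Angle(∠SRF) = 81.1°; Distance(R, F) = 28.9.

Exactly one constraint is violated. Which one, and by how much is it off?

Distance(R, F) = 28.9 — off by 3.50.

P = (0.00, 0.00) ✓; PN at -29.20° ✓; |PN| = 23.40 ✓; ∠(PN, NJ) = 90.00° ✓; |NJ| = 12.20 ✓; ∠(NJ, JS) = 90.00° ✓; |JS| = 8.600 ✓; ∠JSR = 82.10° ✓; |SR| = 10.30 ✓; ∠SRF = 81.10° ✓; |RF| = 25.40 ✗.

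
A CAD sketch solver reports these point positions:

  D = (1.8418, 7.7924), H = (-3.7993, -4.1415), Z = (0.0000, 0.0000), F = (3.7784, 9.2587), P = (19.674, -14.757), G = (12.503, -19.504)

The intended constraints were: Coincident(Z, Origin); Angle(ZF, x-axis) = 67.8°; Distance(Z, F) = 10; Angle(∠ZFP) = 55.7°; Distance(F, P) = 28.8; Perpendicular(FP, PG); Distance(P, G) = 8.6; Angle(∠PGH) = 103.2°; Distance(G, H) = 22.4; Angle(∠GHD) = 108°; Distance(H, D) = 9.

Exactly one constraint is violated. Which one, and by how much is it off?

Distance(H, D) = 9 — off by 4.20.

Z = (0.00, 0.00) ✓; ZF at 67.80° ✓; |ZF| = 10.00 ✓; ∠ZFP = 55.70° ✓; |FP| = 28.80 ✓; ∠(FP, PG) = 90.00° ✓; |PG| = 8.600 ✓; ∠PGH = 103.2° ✓; |GH| = 22.40 ✓; ∠GHD = 108.0° ✓; |HD| = 13.20 ✗.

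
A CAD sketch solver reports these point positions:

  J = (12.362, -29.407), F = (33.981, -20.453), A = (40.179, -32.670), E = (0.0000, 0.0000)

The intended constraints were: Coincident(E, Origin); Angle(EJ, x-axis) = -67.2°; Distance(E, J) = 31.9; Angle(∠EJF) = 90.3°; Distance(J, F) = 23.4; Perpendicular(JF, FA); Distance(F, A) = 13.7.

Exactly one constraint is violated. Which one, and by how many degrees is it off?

Perpendicular(JF, FA) — off by 4.40°.

E = (0.00, 0.00) ✓; EJ at -67.20° ✓; |EJ| = 31.90 ✓; ∠EJF = 90.30° ✓; |JF| = 23.40 ✓; ∠(JF, FA) = 85.60° ✗; |FA| = 13.70 ✓.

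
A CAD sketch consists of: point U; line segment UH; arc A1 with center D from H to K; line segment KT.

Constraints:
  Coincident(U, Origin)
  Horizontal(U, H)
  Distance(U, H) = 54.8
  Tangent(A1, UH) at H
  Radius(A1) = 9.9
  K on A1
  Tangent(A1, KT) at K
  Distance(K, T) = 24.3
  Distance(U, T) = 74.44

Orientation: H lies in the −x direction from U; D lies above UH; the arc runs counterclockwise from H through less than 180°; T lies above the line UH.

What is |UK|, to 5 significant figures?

51.294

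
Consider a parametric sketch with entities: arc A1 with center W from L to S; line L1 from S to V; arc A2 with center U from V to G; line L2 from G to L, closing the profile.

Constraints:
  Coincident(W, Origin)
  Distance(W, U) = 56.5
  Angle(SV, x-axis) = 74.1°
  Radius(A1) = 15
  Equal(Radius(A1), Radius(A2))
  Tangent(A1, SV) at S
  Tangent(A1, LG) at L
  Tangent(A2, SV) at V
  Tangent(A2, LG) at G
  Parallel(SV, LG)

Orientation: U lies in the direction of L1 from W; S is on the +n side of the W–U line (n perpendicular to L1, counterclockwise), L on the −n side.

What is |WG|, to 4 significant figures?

58.46

The slot axis is L1's direction at 74.1°, so u = (cos 74.1°, sin 74.1°) = (0.2740, 0.9617) and n = (−sin 74.1°, cos 74.1°) = (-0.9617, 0.2740). W is at the origin and U lies 56.5 along u from W, so U = 56.5·u = (15.48, 54.34). Tangency of A1 to both parallel lines with radius 15.0 puts S and L at W ± 15.0·n: S = (-14.43, 4.109), L = (14.43, -4.109). Equal radii place V and G the same way about U: V = U + 15.0·n = (1.053, 58.45), G = U − 15.0·n = (29.90, 50.23). Then |WG| = |G − W| = 58.46.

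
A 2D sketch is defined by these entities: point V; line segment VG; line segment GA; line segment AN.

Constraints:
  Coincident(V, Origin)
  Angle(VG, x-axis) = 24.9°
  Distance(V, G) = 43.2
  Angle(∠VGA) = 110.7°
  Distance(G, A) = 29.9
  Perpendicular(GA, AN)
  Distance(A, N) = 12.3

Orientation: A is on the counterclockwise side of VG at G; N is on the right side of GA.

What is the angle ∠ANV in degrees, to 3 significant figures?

40.6°

∠VGA = 110.7°, so GA runs at 24.9° + (180° − 110.7°) = 94.2° from the x-axis; with |GA| = 29.9, A = G + 29.9·(cos 94.2°, sin 94.2°) = (37.0, 48.0). The perpendicularity gives AN at right angles to GA; with |AN| = 12.3 on the right of GA, N = A + 12.3·(0.997, 0.0732) = (49.3, 48.9). Then cos ∠ANV = NA·NV / (|NA||NV|), giving 40.6°.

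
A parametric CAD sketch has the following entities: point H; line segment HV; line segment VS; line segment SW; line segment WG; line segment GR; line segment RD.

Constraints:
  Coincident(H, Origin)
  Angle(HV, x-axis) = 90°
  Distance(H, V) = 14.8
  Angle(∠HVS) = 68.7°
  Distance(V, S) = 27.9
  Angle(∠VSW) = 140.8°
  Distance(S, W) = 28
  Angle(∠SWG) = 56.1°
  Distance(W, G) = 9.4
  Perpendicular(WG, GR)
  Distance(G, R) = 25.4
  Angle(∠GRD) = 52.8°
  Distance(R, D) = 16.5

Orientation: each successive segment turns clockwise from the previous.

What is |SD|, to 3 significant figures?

20.9

H is at the origin; HV runs at 90.0° with length 14.8, so V = (9.06e-16, 14.8). ∠HVS = 68.7° gives VS at -21.3° from the x-axis; with |VS| = 27.9, S = (26.0, 4.67). ∠VSW = 140.8° gives SW at -60.5° from the x-axis; with |SW| = 28.0, W = (39.8, -19.7). ∠SWG = 56.1° gives WG at 176° from the x-axis; with |WG| = 9.4, G = (30.4, -19.0). The perpendicularity gives GR at right angles to WG, so GR runs at 85.6°; with |GR| = 25.4, R = (32.4, 6.34). ∠GRD = 52.8° gives RD at -41.6° from the x-axis; with |RD| = 16.5, D = (44.7, -4.61). Then |SD| = |D − S| = 20.9.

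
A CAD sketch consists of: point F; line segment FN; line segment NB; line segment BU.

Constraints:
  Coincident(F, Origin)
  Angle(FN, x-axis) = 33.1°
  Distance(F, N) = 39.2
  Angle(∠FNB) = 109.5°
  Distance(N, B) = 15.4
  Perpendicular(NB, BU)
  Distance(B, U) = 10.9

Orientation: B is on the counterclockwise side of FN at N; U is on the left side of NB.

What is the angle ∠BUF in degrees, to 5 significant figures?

132.44°

F is at the origin; FN runs at 33.1° with length 39.2, so N = 39.2·(cos 33.1°, sin 33.1°) = (32.839, 21.407). ∠FNB = 109.5°, so NB runs at 33.1° + (180° − 109.5°) = 103.60° from the x-axis; with |NB| = 15.4, B = N + 15.4·(cos 103.60°, sin 103.60°) = (29.217, 36.375). The perpendicularity gives BU at right angles to NB; with |BU| = 10.9 on the left of NB, U = B + 10.9·(-0.97196, -0.23514) = (18.623, 33.812). Then cos ∠BUF = UB·UF / (|UB||UF|), giving 132.44°.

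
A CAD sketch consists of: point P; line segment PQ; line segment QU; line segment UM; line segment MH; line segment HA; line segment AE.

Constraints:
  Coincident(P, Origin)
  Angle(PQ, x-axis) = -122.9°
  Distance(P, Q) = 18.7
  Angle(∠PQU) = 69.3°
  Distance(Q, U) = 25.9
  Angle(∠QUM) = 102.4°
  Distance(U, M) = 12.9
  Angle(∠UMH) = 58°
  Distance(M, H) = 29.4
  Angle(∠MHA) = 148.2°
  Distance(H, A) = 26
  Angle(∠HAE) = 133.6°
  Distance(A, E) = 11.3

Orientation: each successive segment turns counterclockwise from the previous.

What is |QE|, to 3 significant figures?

31.9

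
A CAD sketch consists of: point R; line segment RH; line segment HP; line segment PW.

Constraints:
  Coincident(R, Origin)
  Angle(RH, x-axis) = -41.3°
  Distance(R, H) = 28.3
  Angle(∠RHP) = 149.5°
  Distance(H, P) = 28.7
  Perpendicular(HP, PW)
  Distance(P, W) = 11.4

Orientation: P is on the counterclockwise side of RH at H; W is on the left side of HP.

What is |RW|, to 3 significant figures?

53.2

R is at the origin; RH runs at -41.3° with length 28.3, so H = 28.3·(cos -41.3°, sin -41.3°) = (21.3, -18.7). ∠RHP = 149.5°, so HP runs at -41.3° + (180° − 149.5°) = -10.8° from the x-axis; with |HP| = 28.7, P = H + 28.7·(cos -10.8°, sin -10.8°) = (49.5, -24.1). HP ⟂ PW; with |PW| = 11.4 on the left of HP, W = P + 11.4·(0.187, 0.982) = (51.6, -12.9). Then |RW| = |W − R| = 53.2.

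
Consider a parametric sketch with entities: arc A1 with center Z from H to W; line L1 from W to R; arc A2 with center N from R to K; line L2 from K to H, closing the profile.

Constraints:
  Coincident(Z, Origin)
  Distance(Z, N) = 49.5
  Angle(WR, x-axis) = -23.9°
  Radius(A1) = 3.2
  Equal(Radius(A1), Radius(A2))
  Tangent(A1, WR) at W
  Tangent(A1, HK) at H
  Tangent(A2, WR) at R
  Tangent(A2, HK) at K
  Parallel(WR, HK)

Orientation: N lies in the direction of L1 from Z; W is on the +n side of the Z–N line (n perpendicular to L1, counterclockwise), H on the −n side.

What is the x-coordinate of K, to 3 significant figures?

44.0

The slot axis is L1's direction at -23.9°, so u = (cos -23.9°, sin -23.9°) = (0.914, -0.405) and n = (−sin -23.9°, cos -23.9°) = (0.405, 0.914). Z is at the origin and N lies 49.5 along u from Z, so N = 49.5·u = (45.3, -20.1). Tangency of A1 to both parallel lines with radius 3.2 puts W and H at Z ± 3.2·n: W = (1.30, 2.93), H = (-1.30, -2.93). Equal radii place R and K the same way about N: R = N + 3.2·n = (46.6, -17.1), K = N − 3.2·n = (44.0, -23.0). So K.x = 44.0.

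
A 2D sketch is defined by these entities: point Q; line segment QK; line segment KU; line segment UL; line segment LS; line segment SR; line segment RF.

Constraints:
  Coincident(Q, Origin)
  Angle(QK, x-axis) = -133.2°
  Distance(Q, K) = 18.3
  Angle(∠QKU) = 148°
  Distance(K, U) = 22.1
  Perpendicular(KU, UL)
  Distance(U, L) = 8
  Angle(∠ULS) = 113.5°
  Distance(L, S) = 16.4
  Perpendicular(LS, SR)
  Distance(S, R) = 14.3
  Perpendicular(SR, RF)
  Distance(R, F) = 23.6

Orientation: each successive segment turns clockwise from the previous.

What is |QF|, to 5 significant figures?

42.385

Q is at the origin; QK runs at -133.2° with length 18.3, so K = (-12.527, -13.340). ∠QKU = 148.0° gives KU at -165.20° from the x-axis; with |KU| = 22.1, U = (-33.894, -18.985). KU is perpendicular to UL, so UL runs at 104.80°; with |UL| = 8.0, L = (-35.938, -11.251). ∠ULS = 113.5° gives LS at 38.300° from the x-axis; with |LS| = 16.4, S = (-23.067, -1.0865). LS ⟂ SR, so SR runs at -51.700°; with |SR| = 14.3, R = (-14.204, -12.309). SR ⟂ RF, so RF runs at -141.70°; with |RF| = 23.6, F = (-32.725, -26.936). Then |QF| = |F − Q| = 42.385.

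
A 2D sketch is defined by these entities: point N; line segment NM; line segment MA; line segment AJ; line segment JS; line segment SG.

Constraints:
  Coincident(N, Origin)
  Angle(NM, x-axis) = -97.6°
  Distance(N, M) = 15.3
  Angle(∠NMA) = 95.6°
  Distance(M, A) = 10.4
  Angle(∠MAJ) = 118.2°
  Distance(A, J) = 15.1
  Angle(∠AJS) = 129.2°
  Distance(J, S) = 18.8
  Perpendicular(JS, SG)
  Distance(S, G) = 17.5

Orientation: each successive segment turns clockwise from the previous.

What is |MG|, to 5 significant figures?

24.642

N is at the origin; NM runs at -97.6° with length 15.3, so M = (-2.0235, -15.166). ∠NMA = 95.6° gives MA at 178.00° from the x-axis; with |MA| = 10.4, A = (-12.417, -14.803). ∠MAJ = 118.2° gives AJ at 116.20° from the x-axis; with |AJ| = 15.1, J = (-19.084, -1.2540). ∠AJS = 129.2° gives JS at 65.400° from the x-axis; with |JS| = 18.8, S = (-11.258, 15.840). The perpendicularity gives SG at right angles to JS, so SG runs at -24.600°; with |SG| = 17.5, G = (4.6538, 8.5547). Then |MG| = |G − M| = 24.642.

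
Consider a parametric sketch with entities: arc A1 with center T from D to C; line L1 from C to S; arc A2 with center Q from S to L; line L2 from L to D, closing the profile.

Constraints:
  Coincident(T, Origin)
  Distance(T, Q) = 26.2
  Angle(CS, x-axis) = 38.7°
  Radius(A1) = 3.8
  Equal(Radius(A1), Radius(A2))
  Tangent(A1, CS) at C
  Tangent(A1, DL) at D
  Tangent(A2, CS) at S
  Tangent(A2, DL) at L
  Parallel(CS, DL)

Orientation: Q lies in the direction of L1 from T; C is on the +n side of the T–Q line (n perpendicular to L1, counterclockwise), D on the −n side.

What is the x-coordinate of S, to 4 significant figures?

18.07

The slot axis is L1's direction at 38.7°, so u = (cos 38.7°, sin 38.7°) = (0.7804, 0.6252) and n = (−sin 38.7°, cos 38.7°) = (-0.6252, 0.7804). T is at the origin and Q lies 26.2 along u from T, so Q = 26.2·u = (20.45, 16.38). Tangency of A1 to both parallel lines with radius 3.8 puts C and D at T ± 3.8·n: C = (-2.376, 2.966), D = (2.376, -2.966). Equal radii place S and L the same way about Q: S = Q + 3.8·n = (18.07, 19.35), L = Q − 3.8·n = (22.82, 13.42). So S.x = 18.07.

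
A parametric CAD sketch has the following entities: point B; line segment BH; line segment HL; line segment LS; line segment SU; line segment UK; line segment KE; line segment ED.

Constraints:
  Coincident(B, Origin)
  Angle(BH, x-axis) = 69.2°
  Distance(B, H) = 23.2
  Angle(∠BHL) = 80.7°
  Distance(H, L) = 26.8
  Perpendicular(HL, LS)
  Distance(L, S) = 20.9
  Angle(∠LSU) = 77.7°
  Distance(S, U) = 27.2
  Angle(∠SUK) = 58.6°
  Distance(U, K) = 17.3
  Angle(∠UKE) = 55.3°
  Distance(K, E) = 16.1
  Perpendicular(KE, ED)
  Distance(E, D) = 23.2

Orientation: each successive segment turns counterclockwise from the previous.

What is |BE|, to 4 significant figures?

12.51

B is at the origin; BH runs at 69.2° with length 23.2, so H = (8.238, 21.69). ∠BHL = 80.7° gives HL at 168.5° from the x-axis; with |HL| = 26.8, L = (-18.02, 27.03). HL is perpendicular to LS, so LS runs at -101.5°; with |LS| = 20.9, S = (-22.19, 6.551). ∠LSU = 77.7° gives SU at 0.8000° from the x-axis; with |SU| = 27.2, U = (5.007, 6.930). ∠SUK = 58.6° gives UK at 122.2° from the x-axis; with |UK| = 17.3, K = (-4.212, 21.57). ∠UKE = 55.3° gives KE at -113.1° from the x-axis; with |KE| = 16.1, E = (-10.53, 6.760). Then |BE| = |E − B| = 12.51.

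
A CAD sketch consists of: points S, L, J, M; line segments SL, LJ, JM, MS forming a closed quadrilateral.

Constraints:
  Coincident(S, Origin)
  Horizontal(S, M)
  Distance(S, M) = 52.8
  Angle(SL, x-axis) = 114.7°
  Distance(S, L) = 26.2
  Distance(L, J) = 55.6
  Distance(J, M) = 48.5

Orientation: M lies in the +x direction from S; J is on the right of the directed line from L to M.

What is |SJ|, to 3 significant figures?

29.4

S is at the origin; S and M share the same y with |SM| = 52.8 and M in +x, so M = (52.8, 0). SL runs at 114.7° with |SL| = 26.2, so L = (-10.9, 23.8). J is determined by |LJ| = 55.6 and |JM| = 48.5 together: it lies at the intersection of circle(L, 55.6) and circle(M, 48.5). With |LM| = 68.0, the foot of the radical line on LM is 39.5 from L and the perpendicular offset is √(55.6² − 39.5²) = 39.2. Taking the right-of-LM solution: J = (12.3, -26.7).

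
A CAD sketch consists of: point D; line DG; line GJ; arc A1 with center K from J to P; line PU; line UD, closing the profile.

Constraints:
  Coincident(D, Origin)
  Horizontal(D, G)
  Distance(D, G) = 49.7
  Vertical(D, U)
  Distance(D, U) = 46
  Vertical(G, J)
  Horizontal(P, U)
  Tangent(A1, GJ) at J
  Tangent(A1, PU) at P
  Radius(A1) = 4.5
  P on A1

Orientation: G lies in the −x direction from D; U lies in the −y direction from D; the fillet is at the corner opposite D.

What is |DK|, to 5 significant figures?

61.362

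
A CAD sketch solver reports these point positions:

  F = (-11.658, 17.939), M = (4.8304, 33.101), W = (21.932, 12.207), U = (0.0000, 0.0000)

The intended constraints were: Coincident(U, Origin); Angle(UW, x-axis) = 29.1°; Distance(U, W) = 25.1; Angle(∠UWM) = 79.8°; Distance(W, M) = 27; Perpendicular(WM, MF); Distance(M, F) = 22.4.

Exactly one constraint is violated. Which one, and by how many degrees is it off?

Perpendicular(WM, MF) — off by 3.30°.

U = (0.00, 0.00) ✓; UW at 29.10° ✓; |UW| = 25.10 ✓; ∠UWM = 79.80° ✓; |WM| = 27.00 ✓; ∠(WM, MF) = 93.30° ✗; |MF| = 22.40 ✓.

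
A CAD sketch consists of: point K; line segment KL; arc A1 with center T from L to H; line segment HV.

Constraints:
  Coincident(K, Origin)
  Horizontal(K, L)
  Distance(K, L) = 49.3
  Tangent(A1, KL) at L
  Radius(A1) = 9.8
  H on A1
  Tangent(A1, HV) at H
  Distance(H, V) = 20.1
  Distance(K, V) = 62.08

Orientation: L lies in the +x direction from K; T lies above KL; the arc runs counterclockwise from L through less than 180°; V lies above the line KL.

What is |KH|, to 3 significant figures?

60.0

K is at the origin; KL is horizontal with |KL| = 49.3 and L on the +x side, so L = (49.3, 0.00). The tangent condition forces TL to be normal to KL, so T = L + (0, 9.8) = (49.3, 9.80). Since TH ⟂ HV (tangency), |TV| = √(9.8² + 20.1²) = 22.4 regardless of where H sits on A1. So V lies on both circle(K, 62.08) and circle(T, 22.4); the above-KL intersection is V = (53.3, 31.8). H is the foot of the tangent from V: H = (58.7, 12.4).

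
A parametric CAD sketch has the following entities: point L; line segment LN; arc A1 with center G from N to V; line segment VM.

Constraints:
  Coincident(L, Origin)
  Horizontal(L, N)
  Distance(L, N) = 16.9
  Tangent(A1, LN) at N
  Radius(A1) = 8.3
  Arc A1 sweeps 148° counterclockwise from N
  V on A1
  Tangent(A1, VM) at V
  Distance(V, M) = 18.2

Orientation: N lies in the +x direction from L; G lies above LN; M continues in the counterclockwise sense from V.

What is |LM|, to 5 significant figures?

25.662

On A1, N sits at bearing -90° from G; a 148° counterclockwise sweep puts V at bearing 58°, so V = G + 8.3·(cos 58°, sin 58°) = (21.298, 15.339). A1 meets VM tangentially, so GV is at right angles to VM, so VM runs along (−sin 58°, cos 58°); with |VM| = 18.2, M = (5.8639, 24.983). Then |LM| = |M − L| = 25.662.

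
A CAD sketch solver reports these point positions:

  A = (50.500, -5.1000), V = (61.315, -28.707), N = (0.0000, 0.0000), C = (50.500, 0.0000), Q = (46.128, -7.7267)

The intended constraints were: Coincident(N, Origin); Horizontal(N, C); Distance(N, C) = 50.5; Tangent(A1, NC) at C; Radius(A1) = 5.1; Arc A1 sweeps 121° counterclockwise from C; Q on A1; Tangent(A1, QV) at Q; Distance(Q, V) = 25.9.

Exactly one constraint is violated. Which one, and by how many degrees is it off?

Tangent(A1, QV) at Q — off by 4.90°.

N = (0.00, 0.00) ✓; N.y = 0.00, C.y = 0.00 ✓; |NC| = 50.50 ✓; ∠(AC, CN) = 90.00° ✓; |AC| = 5.100 ✓; bearing(A→Q) − bearing(A→C) = 121.0° ✓; |AQ| = 5.100 ✓; ∠(AQ, QV) = 85.10° ✗; |QV| = 25.90 ✓.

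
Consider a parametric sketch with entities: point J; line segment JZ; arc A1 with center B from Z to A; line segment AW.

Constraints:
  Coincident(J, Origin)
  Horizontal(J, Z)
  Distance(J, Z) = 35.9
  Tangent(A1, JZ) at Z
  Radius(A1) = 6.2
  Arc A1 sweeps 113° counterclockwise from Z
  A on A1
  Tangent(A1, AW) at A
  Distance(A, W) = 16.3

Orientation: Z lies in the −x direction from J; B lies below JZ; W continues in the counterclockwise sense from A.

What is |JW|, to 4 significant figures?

42.43

J is at the origin; JZ is horizontal with |JZ| = 35.9 and Z on the −x side, so Z = (-35.90, 0.000). A1 meets JZ tangentially, so BZ is at right angles to JZ, so B = Z + (0, -6.2) = (-35.90, -6.200). On A1, Z sits at bearing 90° from B; a 113° counterclockwise sweep puts A at bearing 203°, so A = B + 6.2·(cos 203°, sin 203°) = (-41.61, -8.623). Since A1 is tangent to AW there, BA ⟂ AW, so AW runs along (−sin 203°, cos 203°); with |AW| = 16.3, W = (-35.24, -23.63). Then |JW| = |W − J| = 42.43.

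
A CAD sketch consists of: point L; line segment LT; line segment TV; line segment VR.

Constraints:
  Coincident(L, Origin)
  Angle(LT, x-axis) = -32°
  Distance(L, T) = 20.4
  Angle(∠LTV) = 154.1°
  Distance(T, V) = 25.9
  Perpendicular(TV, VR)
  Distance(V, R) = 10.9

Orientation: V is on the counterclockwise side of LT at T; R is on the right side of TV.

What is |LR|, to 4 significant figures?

48.48

L is at the origin; LT runs at -32.0° with length 20.4, so T = 20.4·(cos -32.0°, sin -32.0°) = (17.30, -10.81). ∠LTV = 154.1°, so TV runs at -32.0° + (180° − 154.1°) = -6.100° from the x-axis; with |TV| = 25.9, V = T + 25.9·(cos -6.100°, sin -6.100°) = (43.05, -13.56). The perpendicularity gives VR at right angles to TV; with |VR| = 10.9 on the right of TV, R = V + 10.9·(-0.1063, -0.9943) = (41.90, -24.40). Then |LR| = |R − L| = 48.48.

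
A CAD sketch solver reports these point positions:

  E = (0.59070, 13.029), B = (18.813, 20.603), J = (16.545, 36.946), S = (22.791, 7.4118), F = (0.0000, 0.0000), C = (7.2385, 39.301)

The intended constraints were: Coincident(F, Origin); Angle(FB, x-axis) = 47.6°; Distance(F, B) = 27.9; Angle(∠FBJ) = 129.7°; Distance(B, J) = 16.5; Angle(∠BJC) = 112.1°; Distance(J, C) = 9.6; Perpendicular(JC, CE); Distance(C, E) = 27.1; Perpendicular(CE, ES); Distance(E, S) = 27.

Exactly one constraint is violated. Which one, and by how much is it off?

Distance(E, S) = 27 — off by 4.10.

F = (0.00, 0.00) ✓; FB at 47.60° ✓; |FB| = 27.90 ✓; ∠FBJ = 129.7° ✓; |BJ| = 16.50 ✓; ∠BJC = 112.1° ✓; |JC| = 9.600 ✓; ∠(JC, CE) = 90.00° ✓; |CE| = 27.10 ✓; ∠(CE, ES) = 90.00° ✓; |ES| = 22.90 ✗.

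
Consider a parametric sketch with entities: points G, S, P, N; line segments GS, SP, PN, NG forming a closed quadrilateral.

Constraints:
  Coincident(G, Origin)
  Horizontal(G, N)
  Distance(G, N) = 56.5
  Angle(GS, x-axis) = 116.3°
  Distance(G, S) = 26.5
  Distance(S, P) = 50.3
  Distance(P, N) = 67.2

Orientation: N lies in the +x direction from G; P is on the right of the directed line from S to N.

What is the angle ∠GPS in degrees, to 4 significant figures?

18.92°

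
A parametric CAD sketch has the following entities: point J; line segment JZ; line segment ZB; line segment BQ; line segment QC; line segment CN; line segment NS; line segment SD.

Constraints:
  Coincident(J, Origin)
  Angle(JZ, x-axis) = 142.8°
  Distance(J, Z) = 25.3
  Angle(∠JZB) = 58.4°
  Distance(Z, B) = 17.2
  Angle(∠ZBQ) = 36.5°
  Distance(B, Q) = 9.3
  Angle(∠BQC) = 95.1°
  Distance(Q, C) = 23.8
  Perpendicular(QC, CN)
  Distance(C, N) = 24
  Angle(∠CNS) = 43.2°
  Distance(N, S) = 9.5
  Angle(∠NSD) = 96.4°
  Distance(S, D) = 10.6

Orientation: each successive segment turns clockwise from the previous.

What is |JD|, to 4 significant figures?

42.07

J is at the origin; JZ runs at 142.8° with length 25.3, so Z = (-20.15, 15.30). ∠JZB = 58.4° gives ZB at 21.20° from the x-axis; with |ZB| = 17.2, B = (-4.116, 21.52). ∠ZBQ = 36.5° gives BQ at -122.3° from the x-axis; with |BQ| = 9.3, Q = (-9.086, 13.66). ∠BQC = 95.1° gives QC at 152.8° from the x-axis; with |QC| = 23.8, C = (-30.25, 24.53). The perpendicularity gives CN at right angles to QC, so CN runs at 62.80°; with |CN| = 24.0, N = (-19.28, 45.88). ∠CNS = 43.2° gives NS at -74.00° from the x-axis; with |NS| = 9.5, S = (-16.66, 36.75). ∠NSD = 96.4° gives SD at -157.6° from the x-axis; with |SD| = 10.6, D = (-26.47, 32.71). Then |JD| = |D − J| = 42.07.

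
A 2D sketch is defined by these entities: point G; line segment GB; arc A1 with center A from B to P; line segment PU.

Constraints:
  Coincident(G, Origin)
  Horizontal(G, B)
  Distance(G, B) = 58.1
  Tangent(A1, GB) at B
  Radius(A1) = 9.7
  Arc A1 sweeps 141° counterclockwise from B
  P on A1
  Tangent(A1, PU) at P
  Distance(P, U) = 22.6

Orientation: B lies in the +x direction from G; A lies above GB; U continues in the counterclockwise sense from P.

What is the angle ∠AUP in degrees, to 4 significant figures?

23.23°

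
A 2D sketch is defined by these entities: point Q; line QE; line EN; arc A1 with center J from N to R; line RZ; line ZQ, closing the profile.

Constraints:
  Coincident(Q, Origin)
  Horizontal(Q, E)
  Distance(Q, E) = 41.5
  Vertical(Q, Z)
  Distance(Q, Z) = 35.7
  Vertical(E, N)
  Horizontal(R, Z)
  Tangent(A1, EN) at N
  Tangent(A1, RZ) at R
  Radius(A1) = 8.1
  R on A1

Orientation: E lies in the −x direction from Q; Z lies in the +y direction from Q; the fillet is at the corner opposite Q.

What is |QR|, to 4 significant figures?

48.89

The virtual corner opposite Q is at (-41.50, 35.70). The tangent condition forces JN to be normal to EN and A1 meets RZ tangentially, so JR is at right angles to RZ, with radius 8.1, so the center J sits 8.1 in from both sides at J = (-33.40, 27.60). That places the tangent points at N = (-41.50, 27.60) on EN and R = (-33.40, 35.70) on RZ. Then |QR| = |R − Q| = 48.89.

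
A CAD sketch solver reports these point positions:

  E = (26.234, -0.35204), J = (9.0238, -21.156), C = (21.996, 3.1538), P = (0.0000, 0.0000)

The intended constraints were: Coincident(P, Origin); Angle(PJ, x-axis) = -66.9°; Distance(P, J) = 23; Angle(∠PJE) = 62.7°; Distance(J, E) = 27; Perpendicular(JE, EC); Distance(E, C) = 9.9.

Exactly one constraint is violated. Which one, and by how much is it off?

Distance(E, C) = 9.9 — off by 4.40.

P = (0.00, 0.00) ✓; PJ at -66.90° ✓; |PJ| = 23.00 ✓; ∠PJE = 62.70° ✓; |JE| = 27.00 ✓; ∠(JE, EC) = 90.00° ✓; |EC| = 5.500 ✗.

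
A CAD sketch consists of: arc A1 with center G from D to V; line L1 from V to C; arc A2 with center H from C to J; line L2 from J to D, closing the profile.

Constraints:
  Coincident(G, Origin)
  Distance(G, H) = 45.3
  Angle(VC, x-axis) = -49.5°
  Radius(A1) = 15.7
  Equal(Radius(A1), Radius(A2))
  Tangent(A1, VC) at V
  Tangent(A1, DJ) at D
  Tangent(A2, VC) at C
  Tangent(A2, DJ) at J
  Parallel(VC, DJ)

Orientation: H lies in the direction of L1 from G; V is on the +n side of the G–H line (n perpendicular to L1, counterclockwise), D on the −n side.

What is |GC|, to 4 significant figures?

47.94

The slot axis is L1's direction at -49.5°, so u = (cos -49.5°, sin -49.5°) = (0.6494, -0.7604) and n = (−sin -49.5°, cos -49.5°) = (0.7604, 0.6494). G is at the origin and H lies 45.3 along u from G, so H = 45.3·u = (29.42, -34.45). Tangency of A1 to both parallel lines with radius 15.7 puts V and D at G ± 15.7·n: V = (11.94, 10.20), D = (-11.94, -10.20). Equal radii place C and J the same way about H: C = H + 15.7·n = (41.36, -24.25), J = H − 15.7·n = (17.48, -44.64). Then |GC| = |C − G| = 47.94.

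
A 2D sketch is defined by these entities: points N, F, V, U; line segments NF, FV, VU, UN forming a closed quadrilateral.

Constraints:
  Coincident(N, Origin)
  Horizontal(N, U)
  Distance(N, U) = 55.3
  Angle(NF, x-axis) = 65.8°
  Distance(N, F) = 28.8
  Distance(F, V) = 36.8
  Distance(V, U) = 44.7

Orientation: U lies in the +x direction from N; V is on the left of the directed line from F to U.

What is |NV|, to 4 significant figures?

62.05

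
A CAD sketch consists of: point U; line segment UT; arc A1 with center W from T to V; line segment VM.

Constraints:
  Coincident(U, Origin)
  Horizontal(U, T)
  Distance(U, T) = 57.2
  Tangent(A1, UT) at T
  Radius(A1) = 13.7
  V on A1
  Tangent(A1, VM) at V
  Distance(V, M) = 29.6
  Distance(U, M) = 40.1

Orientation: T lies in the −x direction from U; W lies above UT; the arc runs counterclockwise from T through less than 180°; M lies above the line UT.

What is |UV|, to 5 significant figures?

46.712

Checks: |WV| = 13.70 ✓; ∠(WV, VM) = 90.00° ✓; |VM| = 29.60 ✓; |UM| = 40.10 ✓.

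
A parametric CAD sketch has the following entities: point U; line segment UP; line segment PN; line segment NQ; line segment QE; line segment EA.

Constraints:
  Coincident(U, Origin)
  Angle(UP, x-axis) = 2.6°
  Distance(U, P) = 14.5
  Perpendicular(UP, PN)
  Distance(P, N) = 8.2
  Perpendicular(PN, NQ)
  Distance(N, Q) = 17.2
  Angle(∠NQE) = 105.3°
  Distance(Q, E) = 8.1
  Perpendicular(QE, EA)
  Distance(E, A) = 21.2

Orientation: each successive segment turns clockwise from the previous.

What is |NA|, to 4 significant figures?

13.45

U is at the origin; UP runs at 2.6° with length 14.5, so P = (14.49, 0.6578). The perpendicularity gives PN at right angles to UP, so PN runs at -87.40°; with |PN| = 8.2, N = (14.86, -7.534). The perpendicularity gives NQ at right angles to PN, so NQ runs at -177.4°; with |NQ| = 17.2, Q = (-2.325, -8.314). ∠NQE = 105.3° gives QE at 107.9° from the x-axis; with |QE| = 8.1, E = (-4.815, -0.6061). QE ⟂ EA, so EA runs at 17.90°; with |EA| = 21.2, A = (15.36, 5.910). Then |NA| = |A − N| = 13.45.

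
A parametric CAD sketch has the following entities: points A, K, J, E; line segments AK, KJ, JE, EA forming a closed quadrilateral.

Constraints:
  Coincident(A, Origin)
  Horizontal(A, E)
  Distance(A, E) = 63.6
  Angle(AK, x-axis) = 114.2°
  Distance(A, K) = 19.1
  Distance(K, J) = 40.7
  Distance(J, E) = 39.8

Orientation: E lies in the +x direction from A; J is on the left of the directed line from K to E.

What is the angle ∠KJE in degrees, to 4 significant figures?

131.9°

A is at the origin; AE is horizontal with |AE| = 63.6 and E in +x, so E = (63.6, 0). AK runs at 114.2° with |AK| = 19.1, so K = (-7.830, 17.42). J is determined by |KJ| = 40.7 and |JE| = 39.8 together: it lies at the intersection of circle(K, 40.7) and circle(E, 39.8). With |KE| = 73.52, the foot of the radical line on KE is 37.25 from K and the perpendicular offset is √(40.7² − 37.25²) = 16.39. Taking the left-of-KE solution: J = (32.25, 24.52).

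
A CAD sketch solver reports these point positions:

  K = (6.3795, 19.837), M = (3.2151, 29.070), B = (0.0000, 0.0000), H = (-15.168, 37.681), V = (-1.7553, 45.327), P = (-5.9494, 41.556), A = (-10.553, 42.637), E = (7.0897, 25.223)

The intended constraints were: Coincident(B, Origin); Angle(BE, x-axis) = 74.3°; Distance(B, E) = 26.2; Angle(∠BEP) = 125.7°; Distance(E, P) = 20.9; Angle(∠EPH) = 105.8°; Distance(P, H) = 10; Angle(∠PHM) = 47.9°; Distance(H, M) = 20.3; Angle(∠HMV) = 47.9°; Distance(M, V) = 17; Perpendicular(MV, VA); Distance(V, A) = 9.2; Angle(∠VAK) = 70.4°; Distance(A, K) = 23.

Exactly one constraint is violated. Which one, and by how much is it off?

Distance(A, K) = 23 — off by 5.40.

B = (0.00, 0.00) ✓; BE at 74.30° ✓; |BE| = 26.20 ✓; ∠BEP = 125.7° ✓; |EP| = 20.90 ✓; ∠EPH = 105.8° ✓; |PH| = 10.00 ✓; ∠PHM = 47.90° ✓; |HM| = 20.30 ✓; ∠HMV = 47.90° ✓; |MV| = 17.00 ✓; ∠(MV, VA) = 90.00° ✓; |VA| = 9.200 ✓; ∠VAK = 70.40° ✓; |AK| = 28.40 ✗.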